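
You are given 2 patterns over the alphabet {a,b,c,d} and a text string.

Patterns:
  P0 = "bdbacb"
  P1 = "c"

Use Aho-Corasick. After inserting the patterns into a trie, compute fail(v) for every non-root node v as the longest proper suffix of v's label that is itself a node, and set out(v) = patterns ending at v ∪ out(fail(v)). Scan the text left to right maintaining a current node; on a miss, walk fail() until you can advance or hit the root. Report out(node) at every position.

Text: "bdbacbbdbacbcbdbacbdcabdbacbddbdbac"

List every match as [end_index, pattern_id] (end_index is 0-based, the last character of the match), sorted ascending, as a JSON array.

Build:
Trie nodes:
  0='ε' goto b→1 c→7
  1='b' goto d→2
  2='bd' goto b→3
  3='bdb' goto a→4
  4='bdba' goto c→5
  5='bdbac' goto b→6
  6='bdbacb' goto ·  [P0 ends]
  7='c' goto ·  [P1 ends]

BFS fail/out derivation:
  fail(1) 'b': from fail(0)=0 chase 'b': 0 ⇒ 0;  out=∅∪out(0)=∅
  fail(7) 'c': from fail(0)=0 chase 'c': 0 ⇒ 0;  out={1}∪out(0)={1}
  fail(2) 'bd': from fail(1)=0 chase 'd': 0 ⇒ 0;  out=∅∪out(0)=∅
  fail(3) 'bdb': from fail(2)=0 chase 'b': 0 ⇒ 1;  out=∅∪out(1)=∅
  fail(4) 'bdba': from fail(3)=1 chase 'a': 1→0 ⇒ 0;  out=∅∪out(0)=∅
  fail(5) 'bdbac': from fail(4)=0 chase 'c': 0 ⇒ 7;  out=∅∪out(7)={1}
  fail(6) 'bdbacb': from fail(5)=7 chase 'b': 7→0 ⇒ 1;  out={0}∪out(1)={0}

Text stream:
pos 0 'b': at 1
pos 1 'd': at 2
pos 2 'b': at 3
pos 3 'a': at 4
pos 4 'c': at 5  ** P1@[4:4]
pos 5 'b': at 6  ** P0@[0:5]
pos 6 'b': at 1 ·f
pos 7 'd': at 2
pos 8 'b': at 3
pos 9 'a': at 4
pos 10 'c': at 5  ** P1@[10:10]
pos 11 'b': at 6  ** P0@[6:11]
pos 12 'c': at 7 ·f  ** P1@[12:12]
pos 13 'b': at 1 ·f
pos 14 'd': at 2
pos 15 'b': at 3
pos 16 'a': at 4
pos 17 'c': at 5  ** P1@[17:17]
pos 18 'b': at 6  ** P0@[13:18]
pos 19 'd': at 2 ·f
pos 20 'c': at 7 ·f  ** P1@[20:20]
pos 21 'a': at 0 ·f
pos 22 'b': at 1
pos 23 'd': at 2
pos 24 'b': at 3
pos 25 'a': at 4
pos 26 'c': at 5  ** P1@[26:26]
pos 27 'b': at 6  ** P0@[22:27]
pos 28 'd': at 2 ·f
pos 29 'd': at 0 ·f
pos 30 'b': at 1
pos 31 'd': at 2
pos 32 'b': at 3
pos 33 'a': at 4
pos 34 'c': at 5  ** P1@[34:34]

Matches: [[4,1],[5,0],[10,1],[11,0],[12,1],[17,1],[18,0],[20,1],[26,1],[27,0],[34,1]]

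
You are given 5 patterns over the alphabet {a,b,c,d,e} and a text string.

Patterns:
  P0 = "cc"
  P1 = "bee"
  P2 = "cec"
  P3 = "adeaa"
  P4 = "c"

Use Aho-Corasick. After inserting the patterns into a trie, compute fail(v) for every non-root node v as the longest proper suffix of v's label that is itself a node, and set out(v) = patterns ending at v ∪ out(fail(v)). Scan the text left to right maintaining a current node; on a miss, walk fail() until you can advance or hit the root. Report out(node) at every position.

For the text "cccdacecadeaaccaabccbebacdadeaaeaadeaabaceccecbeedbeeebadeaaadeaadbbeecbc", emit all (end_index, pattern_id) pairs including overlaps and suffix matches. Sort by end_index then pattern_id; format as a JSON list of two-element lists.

Construct AC machine:
Trie (insert patterns):
  n0 'ε': a→8 b→3 c→1
  n1 'c': c→2 e→6  [P4 ends]
  n2 'cc': ·  [P0 ends]
  n3 'b': e→4
  n4 'be': e→5
  n5 'bee': ·  [P1 ends]
  n6 'ce': c→7
  n7 'cec': ·  [P2 ends]
  n8 'a': d→9
  n9 'ad': e→10
  n10 'ade': a→11
  n11 'adea': a→12
  n12 'adeaa': ·  [P3 ends]

Failure links (BFS by depth):
  n1('c'): parent n0 fail=0; on 'c' 0 → fail=0;  out {4}∪∅={4}
  n3('b'): parent n0 fail=0; on 'b' 0 → fail=0;  out ∅∪∅=∅
  n8('a'): parent n0 fail=0; on 'a' 0 → fail=0;  out ∅∪∅=∅
  n2('cc'): parent n1 fail=0; on 'c' 0 → fail=1;  out {0}∪{4}={0,4}
  n4('be'): parent n3 fail=0; on 'e' 0 → fail=0;  out ∅∪∅=∅
  n6('ce'): parent n1 fail=0; on 'e' 0 → fail=0;  out ∅∪∅=∅
  n9('ad'): parent n8 fail=0; on 'd' 0 → fail=0;  out ∅∪∅=∅
  n5('bee'): parent n4 fail=0; on 'e' 0 → fail=0;  out {1}∪∅={1}
  n7('cec'): parent n6 fail=0; on 'c' 0 → fail=1;  out {2}∪{4}={2,4}
  n10('ade'): parent n9 fail=0; on 'e' 0 → fail=0;  out ∅∪∅=∅
  n11('adea'): parent n10 fail=0; on 'a' 0 → fail=8;  out ∅∪∅=∅
  n12('adeaa'): parent n11 fail=8; on 'a' 8→0 → fail=8;  out {3}∪∅={3}

Run:
i=0 'c': node 0→1  emit P4@[0:0]
i=1 'c': node 1→2  emit P0@[0:1],P4@[1:1]
i=2 'c': node 2→2 ·f  emit P0@[1:2],P4@[2:2]
i=3 'd': node 2→0 ·f
i=4 'a': node 0→8
i=5 'c': node 8→1 ·f  emit P4@[5:5]
i=6 'e': node 1→6
i=7 'c': node 6→7  emit P2@[5:7],P4@[7:7]
i=8 'a': node 7→8 ·f
i=9 'd': node 8→9
i=10 'e': node 9→10
i=11 'a': node 10→11
i=12 'a': node 11→12  emit P3@[8:12]
i=13 'c': node 12→1 ·f  emit P4@[13:13]
i=14 'c': node 1→2  emit P0@[13:14],P4@[14:14]
i=15 'a': node 2→8 ·f
i=16 'a': node 8→8 ·f
i=17 'b': node 8→3 ·f
i=18 'c': node 3→1 ·f  emit P4@[18:18]
i=19 'c': node 1→2  emit P0@[18:19],P4@[19:19]
i=20 'b': node 2→3 ·f
i=21 'e': node 3→4
i=22 'b': node 4→3 ·f
i=23 'a': node 3→8 ·f
i=24 'c': node 8→1 ·f  emit P4@[24:24]
i=25 'd': node 1→0 ·f
i=26 'a': node 0→8
i=27 'd': node 8→9
i=28 'e': node 9→10
i=29 'a': node 10→11
i=30 'a': node 11→12  emit P3@[26:30]
i=31 'e': node 12→0 ·f
i=32 'a': node 0→8
i=33 'a': node 8→8 ·f
i=34 'd': node 8→9
i=35 'e': node 9→10
i=36 'a': node 10→11
i=37 'a': node 11→12  emit P3@[33:37]
i=38 'b': node 12→3 ·f
i=39 'a': node 3→8 ·f
i=40 'c': node 8→1 ·f  emit P4@[40:40]
i=41 'e': node 1→6
i=42 'c': node 6→7  emit P2@[40:42],P4@[42:42]
i=43 'c': node 7→2 ·f  emit P0@[42:43],P4@[43:43]
i=44 'e': node 2→6 ·f
i=45 'c': node 6→7  emit P2@[43:45],P4@[45:45]
i=46 'b': node 7→3 ·f
i=47 'e': node 3→4
i=48 'e': node 4→5  emit P1@[46:48]
i=49 'd': node 5→0 ·f
i=50 'b': node 0→3
i=51 'e': node 3→4
i=52 'e': node 4→5  emit P1@[50:52]
i=53 'e': node 5→0 ·f
i=54 'b': node 0→3
i=55 'a': node 3→8 ·f
i=56 'd': node 8→9
i=57 'e': node 9→10
i=58 'a': node 10→11
i=59 'a': node 11→12  emit P3@[55:59]
i=60 'a': node 12→8 ·f
i=61 'd': node 8→9
i=62 'e': node 9→10
i=63 'a': node 10→11
i=64 'a': node 11→12  emit P3@[60:64]
i=65 'd': node 12→9 ·f
i=66 'b': node 9→3 ·f
i=67 'b': node 3→3 ·f
i=68 'e': node 3→4
i=69 'e': node 4→5  emit P1@[67:69]
i=70 'c': node 5→1 ·f  emit P4@[70:70]
i=71 'b': node 1→3 ·f
i=72 'c': node 3→1 ·f  emit P4@[72:72]

Matches: [[0,4],[1,0],[1,4],[2,0],[2,4],[5,4],[7,2],[7,4],[12,3],[13,4],[14,0],[14,4],[18,4],[19,0],[19,4],[24,4],[30,3],[37,3],[40,4],[42,2],[42,4],[43,0],[43,4],[45,2],[45,4],[48,1],[52,1],[59,3],[64,3],[69,1],[70,4],[72,4]]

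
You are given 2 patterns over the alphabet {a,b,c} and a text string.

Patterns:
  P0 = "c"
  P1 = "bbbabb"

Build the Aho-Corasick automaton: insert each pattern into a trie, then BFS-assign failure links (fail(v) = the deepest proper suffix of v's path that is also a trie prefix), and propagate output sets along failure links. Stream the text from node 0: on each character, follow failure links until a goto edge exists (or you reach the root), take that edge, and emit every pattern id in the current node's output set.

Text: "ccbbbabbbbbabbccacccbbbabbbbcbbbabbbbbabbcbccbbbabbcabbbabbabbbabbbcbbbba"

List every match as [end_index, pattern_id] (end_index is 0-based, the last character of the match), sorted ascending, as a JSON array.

Construct AC machine:
Trie nodes:
  n0 'ε': b→2 c→1
  n1 'c': ·  [P0 ends]
  n2 'b': b→3
  n3 'bb': b→4
  n4 'bbb': a→5
  n5 'bbba': b→6
  n6 'bbbab': b→7
  n7 'bbbabb': ·  [P1 ends]

BFS fail/out derivation:
  fail(1) 'c': from fail(0)=0 chase 'c': 0 ⇒ 0;  out={0}∪out(0)={0}
  fail(2) 'b': from fail(0)=0 chase 'b': 0 ⇒ 0;  out=∅∪out(0)=∅
  fail(3) 'bb': from fail(2)=0 chase 'b': 0 ⇒ 2;  out=∅∪out(2)=∅
  fail(4) 'bbb': from fail(3)=2 chase 'b': 2 ⇒ 3;  out=∅∪out(3)=∅
  fail(5) 'bbba': from fail(4)=3 chase 'a': 3→2→0 ⇒ 0;  out=∅∪out(0)=∅
  fail(6) 'bbbab': from fail(5)=0 chase 'b': 0 ⇒ 2;  out=∅∪out(2)=∅
  fail(7) 'bbbabb': from fail(6)=2 chase 'b': 2 ⇒ 3;  out={1}∪out(3)={1}

Run:
i=0 'c': node 0→1  emit P0@[0:0]
i=1 'c': node 1→1 (fail-walked)  emit P0@[1:1]
i=2 'b': node 1→2 (fail-walked)
i=3 'b': node 2→3
i=4 'b': node 3→4
i=5 'a': node 4→5
i=6 'b': node 5→6
i=7 'b': node 6→7  emit P1@[2:7]
i=8 'b': node 7→4 (fail-walked)
i=9 'b': node 4→4 (fail-walked)
i=10 'b': node 4→4 (fail-walked)
i=11 'a': node 4→5
i=12 'b': node 5→6
i=13 'b': node 6→7  emit P1@[8:13]
i=14 'c': node 7→1 (fail-walked)  emit P0@[14:14]
i=15 'c': node 1→1 (fail-walked)  emit P0@[15:15]
i=16 'a': node 1→0 (fail-walked)
i=17 'c': node 0→1  emit P0@[17:17]
i=18 'c': node 1→1 (fail-walked)  emit P0@[18:18]
i=19 'c': node 1→1 (fail-walked)  emit P0@[19:19]
i=20 'b': node 1→2 (fail-walked)
i=21 'b': node 2→3
i=22 'b': node 3→4
i=23 'a': node 4→5
i=24 'b': node 5→6
i=25 'b': node 6→7  emit P1@[20:25]
i=26 'b': node 7→4 (fail-walked)
i=27 'b': node 4→4 (fail-walked)
i=28 'c': node 4→1 (fail-walked)  emit P0@[28:28]
i=29 'b': node 1→2 (fail-walked)
i=30 'b': node 2→3
i=31 'b': node 3→4
i=32 'a': node 4→5
i=33 'b': node 5→6
i=34 'b': node 6→7  emit P1@[29:34]
i=35 'b': node 7→4 (fail-walked)
i=36 'b': node 4→4 (fail-walked)
i=37 'b': node 4→4 (fail-walked)
i=38 'a': node 4→5
i=39 'b': node 5→6
i=40 'b': node 6→7  emit P1@[35:40]
i=41 'c': node 7→1 (fail-walked)  emit P0@[41:41]
i=42 'b': node 1→2 (fail-walked)
i=43 'c': node 2→1 (fail-walked)  emit P0@[43:43]
i=44 'c': node 1→1 (fail-walked)  emit P0@[44:44]
i=45 'b': node 1→2 (fail-walked)
i=46 'b': node 2→3
i=47 'b': node 3→4
i=48 'a': node 4→5
i=49 'b': node 5→6
i=50 'b': node 6→7  emit P1@[45:50]
i=51 'c': node 7→1 (fail-walked)  emit P0@[51:51]
i=52 'a': node 1→0 (fail-walked)
i=53 'b': node 0→2
i=54 'b': node 2→3
i=55 'b': node 3→4
i=56 'a': node 4→5
i=57 'b': node 5→6
i=58 'b': node 6→7  emit P1@[53:58]
i=59 'a': node 7→0 (fail-walked)
i=60 'b': node 0→2
i=61 'b': node 2→3
i=62 'b': node 3→4
i=63 'a': node 4→5
i=64 'b': node 5→6
i=65 'b': node 6→7  emit P1@[60:65]
i=66 'b': node 7→4 (fail-walked)
i=67 'c': node 4→1 (fail-walked)  emit P0@[67:67]
i=68 'b': node 1→2 (fail-walked)
i=69 'b': node 2→3
i=70 'b': node 3→4
i=71 'b': node 4→4 (fail-walked)
i=72 'a': node 4→5

Matches: [[0,0],[1,0],[7,1],[13,1],[14,0],[15,0],[17,0],[18,0],[19,0],[25,1],[28,0],[34,1],[40,1],[41,0],[43,0],[44,0],[50,1],[51,0],[58,1],[65,1],[67,0]]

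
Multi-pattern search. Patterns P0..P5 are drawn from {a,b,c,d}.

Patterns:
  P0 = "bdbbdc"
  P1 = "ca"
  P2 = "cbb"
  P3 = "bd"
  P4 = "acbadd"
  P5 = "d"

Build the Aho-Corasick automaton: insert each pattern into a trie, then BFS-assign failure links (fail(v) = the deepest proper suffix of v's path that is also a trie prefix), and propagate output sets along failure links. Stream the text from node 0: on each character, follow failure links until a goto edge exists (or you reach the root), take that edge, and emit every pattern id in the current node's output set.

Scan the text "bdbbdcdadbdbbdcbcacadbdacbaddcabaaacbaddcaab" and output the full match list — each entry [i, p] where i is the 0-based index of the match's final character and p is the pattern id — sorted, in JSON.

Construct AC machine:
Trie nodes:
  0='ε' goto a→11 b→1 c→7 d→17
  1='b' goto d→2
  2='bd' goto b→3  [P3 ends]
  3='bdb' goto b→4
  4='bdbb' goto d→5
  5='bdbbd' goto c→6
  6='bdbbdc' goto ·  [P0 ends]
  7='c' goto a→8 b→9
  8='ca' goto ·  [P1 ends]
  9='cb' goto b→10
  10='cbb' goto ·  [P2 ends]
  11='a' goto c→12
  12='ac' goto b→13
  13='acb' goto a→14
  14='acba' goto d→15
  15='acbad' goto d→16
  16='acbadd' goto ·  [P4 ends]
  17='d' goto ·  [P5 ends]

Failure links (BFS by depth):
  fail(1) 'b': from fail(0)=0 chase 'b': 0 ⇒ 0;  out=∅∪out(0)=∅
  fail(7) 'c': from fail(0)=0 chase 'c': 0 ⇒ 0;  out=∅∪out(0)=∅
  fail(11) 'a': from fail(0)=0 chase 'a': 0 ⇒ 0;  out=∅∪out(0)=∅
  fail(17) 'd': from fail(0)=0 chase 'd': 0 ⇒ 0;  out={5}∪out(0)={5}
  fail(2) 'bd': from fail(1)=0 chase 'd': 0 ⇒ 17;  out={3}∪out(17)={3,5}
  fail(8) 'ca': from fail(7)=0 chase 'a': 0 ⇒ 11;  out={1}∪out(11)={1}
  fail(9) 'cb': from fail(7)=0 chase 'b': 0 ⇒ 1;  out=∅∪out(1)=∅
  fail(12) 'ac': from fail(11)=0 chase 'c': 0 ⇒ 7;  out=∅∪out(7)=∅
  fail(3) 'bdb': from fail(2)=17 chase 'b': 17→0 ⇒ 1;  out=∅∪out(1)=∅
  fail(10) 'cbb': from fail(9)=1 chase 'b': 1→0 ⇒ 1;  out={2}∪out(1)={2}
  fail(13) 'acb': from fail(12)=7 chase 'b': 7 ⇒ 9;  out=∅∪out(9)=∅
  fail(4) 'bdbb': from fail(3)=1 chase 'b': 1→0 ⇒ 1;  out=∅∪out(1)=∅
  fail(14) 'acba': from fail(13)=9 chase 'a': 9→1→0 ⇒ 11;  out=∅∪out(11)=∅
  fail(5) 'bdbbd': from fail(4)=1 chase 'd': 1 ⇒ 2;  out=∅∪out(2)={3,5}
  fail(15) 'acbad': from fail(14)=11 chase 'd': 11→0 ⇒ 17;  out=∅∪out(17)={5}
  fail(6) 'bdbbdc': from fail(5)=2 chase 'c': 2→17→0 ⇒ 7;  out={0}∪out(7)={0}
  fail(16) 'acbadd': from fail(15)=17 chase 'd': 17→0 ⇒ 17;  out={4}∪out(17)={4,5}

Scan:
pos 0 'b': at 1
pos 1 'd': at 2  ** P3@[0:1],P5@[1:1]
pos 2 'b': at 3
pos 3 'b': at 4
pos 4 'd': at 5  ** P3@[3:4],P5@[4:4]
pos 5 'c': at 6  ** P0@[0:5]
pos 6 'd': at 17 (via fail)  ** P5@[6:6]
pos 7 'a': at 11 (via fail)
pos 8 'd': at 17 (via fail)  ** P5@[8:8]
pos 9 'b': at 1 (via fail)
pos 10 'd': at 2  ** P3@[9:10],P5@[10:10]
pos 11 'b': at 3
pos 12 'b': at 4
pos 13 'd': at 5  ** P3@[12:13],P5@[13:13]
pos 14 'c': at 6  ** P0@[9:14]
pos 15 'b': at 9 (via fail)
pos 16 'c': at 7 (via fail)
pos 17 'a': at 8  ** P1@[16:17]
pos 18 'c': at 12 (via fail)
pos 19 'a': at 8 (via fail)  ** P1@[18:19]
pos 20 'd': at 17 (via fail)  ** P5@[20:20]
pos 21 'b': at 1 (via fail)
pos 22 'd': at 2  ** P3@[21:22],P5@[22:22]
pos 23 'a': at 11 (via fail)
pos 24 'c': at 12
pos 25 'b': at 13
pos 26 'a': at 14
pos 27 'd': at 15  ** P5@[27:27]
pos 28 'd': at 16  ** P4@[23:28],P5@[28:28]
pos 29 'c': at 7 (via fail)
pos 30 'a': at 8  ** P1@[29:30]
pos 31 'b': at 1 (via fail)
pos 32 'a': at 11 (via fail)
pos 33 'a': at 11 (via fail)
pos 34 'a': at 11 (via fail)
pos 35 'c': at 12
pos 36 'b': at 13
pos 37 'a': at 14
pos 38 'd': at 15  ** P5@[38:38]
pos 39 'd': at 16  ** P4@[34:39],P5@[39:39]
pos 40 'c': at 7 (via fail)
pos 41 'a': at 8  ** P1@[40:41]
pos 42 'a': at 11 (via fail)
pos 43 'b': at 1 (via fail)

All matches (sorted): [[1,3],[1,5],[4,3],[4,5],[5,0],[6,5],[8,5],[10,3],[10,5],[13,3],[13,5],[14,0],[17,1],[19,1],[20,5],[22,3],[22,5],[27,5],[28,4],[28,5],[30,1],[38,5],[39,4],[39,5],[41,1]]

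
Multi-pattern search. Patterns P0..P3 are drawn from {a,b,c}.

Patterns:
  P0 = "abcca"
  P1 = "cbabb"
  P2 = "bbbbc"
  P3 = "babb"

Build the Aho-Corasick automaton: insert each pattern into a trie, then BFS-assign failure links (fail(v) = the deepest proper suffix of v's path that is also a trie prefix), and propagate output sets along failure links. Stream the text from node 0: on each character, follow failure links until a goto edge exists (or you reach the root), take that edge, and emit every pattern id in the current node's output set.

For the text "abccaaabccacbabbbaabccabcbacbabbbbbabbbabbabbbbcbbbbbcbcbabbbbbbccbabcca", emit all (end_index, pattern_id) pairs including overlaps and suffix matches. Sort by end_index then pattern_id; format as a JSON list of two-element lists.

Construct AC machine:
Trie nodes:
  0='ε' goto a→1 b→11 c→6
  1='a' goto b→2
  2='ab' goto c→3
  3='abc' goto c→4
  4='abcc' goto a→5
  5='abcca' goto ·  [P0 ends]
  6='c' goto b→7
  7='cb' goto a→8
  8='cba' goto b→9
  9='cbab' goto b→10
  10='cbabb' goto ·  [P1 ends]
  11='b' goto a→16 b→12
  12='bb' goto b→13
  13='bbb' goto b→14
  14='bbbb' goto c→15
  15='bbbbc' goto ·  [P2 ends]
  16='ba' goto b→17
  17='bab' goto b→18
  18='babb' goto ·  [P3 ends]

BFS fail/out derivation:
  n1('a'): parent n0 fail=0; on 'a' 0 → fail=0;  out ∅∪∅=∅
  n6('c'): parent n0 fail=0; on 'c' 0 → fail=0;  out ∅∪∅=∅
  n11('b'): parent n0 fail=0; on 'b' 0 → fail=0;  out ∅∪∅=∅
  n2('ab'): parent n1 fail=0; on 'b' 0 → fail=11;  out ∅∪∅=∅
  n7('cb'): parent n6 fail=0; on 'b' 0 → fail=11;  out ∅∪∅=∅
  n12('bb'): parent n11 fail=0; on 'b' 0 → fail=11;  out ∅∪∅=∅
  n16('ba'): parent n11 fail=0; on 'a' 0 → fail=1;  out ∅∪∅=∅
  n3('abc'): parent n2 fail=11; on 'c' 11→0 → fail=6;  out ∅∪∅=∅
  n8('cba'): parent n7 fail=11; on 'a' 11 → fail=16;  out ∅∪∅=∅
  n13('bbb'): parent n12 fail=11; on 'b' 11 → fail=12;  out ∅∪∅=∅
  n17('bab'): parent n16 fail=1; on 'b' 1 → fail=2;  out ∅∪∅=∅
  n4('abcc'): parent n3 fail=6; on 'c' 6→0 → fail=6;  out ∅∪∅=∅
  n9('cbab'): parent n8 fail=16; on 'b' 16 → fail=17;  out ∅∪∅=∅
  n14('bbbb'): parent n13 fail=12; on 'b' 12 → fail=13;  out ∅∪∅=∅
  n18('babb'): parent n17 fail=2; on 'b' 2→11 → fail=12;  out {3}∪∅={3}
  n5('abcca'): parent n4 fail=6; on 'a' 6→0 → fail=1;  out {0}∪∅={0}
  n10('cbabb'): parent n9 fail=17; on 'b' 17 → fail=18;  out {1}∪{3}={1,3}
  n15('bbbbc'): parent n14 fail=13; on 'c' 13→12→11→0 → fail=6;  out {2}∪∅={2}

Text stream:
pos 0 'a': at 1
pos 1 'b': at 2
pos 2 'c': at 3
pos 3 'c': at 4
pos 4 'a': at 5  emit P0@[0:4]
pos 5 'a': at 1 (fail-walked)
pos 6 'a': at 1 (fail-walked)
pos 7 'b': at 2
pos 8 'c': at 3
pos 9 'c': at 4
pos 10 'a': at 5  emit P0@[6:10]
pos 11 'c': at 6 (fail-walked)
pos 12 'b': at 7
pos 13 'a': at 8
pos 14 'b': at 9
pos 15 'b': at 10  emit P1@[11:15],P3@[12:15]
pos 16 'b': at 13 (fail-walked)
pos 17 'a': at 16 (fail-walked)
pos 18 'a': at 1 (fail-walked)
pos 19 'b': at 2
pos 20 'c': at 3
pos 21 'c': at 4
pos 22 'a': at 5  emit P0@[18:22]
pos 23 'b': at 2 (fail-walked)
pos 24 'c': at 3
pos 25 'b': at 7 (fail-walked)
pos 26 'a': at 8
pos 27 'c': at 6 (fail-walked)
pos 28 'b': at 7
pos 29 'a': at 8
pos 30 'b': at 9
pos 31 'b': at 10  emit P1@[27:31],P3@[28:31]
pos 32 'b': at 13 (fail-walked)
pos 33 'b': at 14
pos 34 'b': at 14 (fail-walked)
pos 35 'a': at 16 (fail-walked)
pos 36 'b': at 17
pos 37 'b': at 18  emit P3@[34:37]
pos 38 'b': at 13 (fail-walked)
pos 39 'a': at 16 (fail-walked)
pos 40 'b': at 17
pos 41 'b': at 18  emit P3@[38:41]
pos 42 'a': at 16 (fail-walked)
pos 43 'b': at 17
pos 44 'b': at 18  emit P3@[41:44]
pos 45 'b': at 13 (fail-walked)
pos 46 'b': at 14
pos 47 'c': at 15  emit P2@[43:47]
pos 48 'b': at 7 (fail-walked)
pos 49 'b': at 12 (fail-walked)
pos 50 'b': at 13
pos 51 'b': at 14
pos 52 'b': at 14 (fail-walked)
pos 53 'c': at 15  emit P2@[49:53]
pos 54 'b': at 7 (fail-walked)
pos 55 'c': at 6 (fail-walked)
pos 56 'b': at 7
pos 57 'a': at 8
pos 58 'b': at 9
pos 59 'b': at 10  emit P1@[55:59],P3@[56:59]
pos 60 'b': at 13 (fail-walked)
pos 61 'b': at 14
pos 62 'b': at 14 (fail-walked)
pos 63 'b': at 14 (fail-walked)
pos 64 'c': at 15  emit P2@[60:64]
pos 65 'c': at 6 (fail-walked)
pos 66 'b': at 7
pos 67 'a': at 8
pos 68 'b': at 9
pos 69 'c': at 3 (fail-walked)
pos 70 'c': at 4
pos 71 'a': at 5  emit P0@[67:71]

Matches: [[4,0],[10,0],[15,1],[15,3],[22,0],[31,1],[31,3],[37,3],[41,3],[44,3],[47,2],[53,2],[59,1],[59,3],[64,2],[71,0]]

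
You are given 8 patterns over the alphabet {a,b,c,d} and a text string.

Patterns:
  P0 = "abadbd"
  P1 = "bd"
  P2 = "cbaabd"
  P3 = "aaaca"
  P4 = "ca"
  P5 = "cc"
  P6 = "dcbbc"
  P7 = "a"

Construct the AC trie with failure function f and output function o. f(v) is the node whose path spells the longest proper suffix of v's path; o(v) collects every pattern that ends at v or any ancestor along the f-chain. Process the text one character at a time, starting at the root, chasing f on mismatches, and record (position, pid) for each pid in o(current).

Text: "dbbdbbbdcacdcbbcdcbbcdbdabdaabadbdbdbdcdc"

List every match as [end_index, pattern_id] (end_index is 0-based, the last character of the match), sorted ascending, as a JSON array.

Construct AC machine:
Trie (insert patterns):
  0='ε' goto a→1 b→7 c→9 d→21
  1='a' goto a→15 b→2  ←P7
  2='ab' goto a→3
  3='aba' goto d→4
  4='abad' goto b→5
  5='abadb' goto d→6
  6='abadbd' goto ·  ←P0
  7='b' goto d→8
  8='bd' goto ·  ←P1
  9='c' goto a→19 b→10 c→20
  10='cb' goto a→11
  11='cba' goto a→12
  12='cbaa' goto b→13
  13='cbaab' goto d→14
  14='cbaabd' goto ·  ←P2
  15='aa' goto a→16
  16='aaa' goto c→17
  17='aaac' goto a→18
  18='aaaca' goto ·  ←P3
  19='ca' goto ·  ←P4
  20='cc' goto ·  ←P5
  21='d' goto c→22
  22='dc' goto b→23
  23='dcb' goto b→24
  24='dcbb' goto c→25
  25='dcbbc' goto ·  ←P6

Failure links (BFS by depth):
  n1('a'): parent n0 fail=0; on 'a' 0 → fail=0;  out {7}∪∅={7}
  n7('b'): parent n0 fail=0; on 'b' 0 → fail=0;  out ∅∪∅=∅
  n9('c'): parent n0 fail=0; on 'c' 0 → fail=0;  out ∅∪∅=∅
  n21('d'): parent n0 fail=0; on 'd' 0 → fail=0;  out ∅∪∅=∅
  n2('ab'): parent n1 fail=0; on 'b' 0 → fail=7;  out ∅∪∅=∅
  n8('bd'): parent n7 fail=0; on 'd' 0 → fail=21;  out {1}∪∅={1}
  n10('cb'): parent n9 fail=0; on 'b' 0 → fail=7;  out ∅∪∅=∅
  n15('aa'): parent n1 fail=0; on 'a' 0 → fail=1;  out ∅∪{7}={7}
  n19('ca'): parent n9 fail=0; on 'a' 0 → fail=1;  out {4}∪{7}={4,7}
  n20('cc'): parent n9 fail=0; on 'c' 0 → fail=9;  out {5}∪∅={5}
  n22('dc'): parent n21 fail=0; on 'c' 0 → fail=9;  out ∅∪∅=∅
  n3('aba'): parent n2 fail=7; on 'a' 7→0 → fail=1;  out ∅∪{7}={7}
  n11('cba'): parent n10 fail=7; on 'a' 7→0 → fail=1;  out ∅∪{7}={7}
  n16('aaa'): parent n15 fail=1; on 'a' 1 → fail=15;  out ∅∪{7}={7}
  n23('dcb'): parent n22 fail=9; on 'b' 9 → fail=10;  out ∅∪∅=∅
  n4('abad'): parent n3 fail=1; on 'd' 1→0 → fail=21;  out ∅∪∅=∅
  n12('cbaa'): parent n11 fail=1; on 'a' 1 → fail=15;  out ∅∪{7}={7}
  n17('aaac'): parent n16 fail=15; on 'c' 15→1→0 → fail=9;  out ∅∪∅=∅
  n24('dcbb'): parent n23 fail=10; on 'b' 10→7→0 → fail=7;  out ∅∪∅=∅
  n5('abadb'): parent n4 fail=21; on 'b' 21→0 → fail=7;  out ∅∪∅=∅
  n13('cbaab'): parent n12 fail=15; on 'b' 15→1 → fail=2;  out ∅∪∅=∅
  n18('aaaca'): parent n17 fail=9; on 'a' 9 → fail=19;  out {3}∪{4,7}={3,4,7}
  n25('dcbbc'): parent n24 fail=7; on 'c' 7→0 → fail=9;  out {6}∪∅={6}
  n6('abadbd'): parent n5 fail=7; on 'd' 7 → fail=8;  out {0}∪{1}={0,1}
  n14('cbaabd'): parent n13 fail=2; on 'd' 2→7 → fail=8;  out {2}∪{1}={1,2}

Run:
pos 0 'd': at 21
pos 1 'b': at 7 (fail-walked)
pos 2 'b': at 7 (fail-walked)
pos 3 'd': at 8  ** P1@[2:3]
pos 4 'b': at 7 (fail-walked)
pos 5 'b': at 7 (fail-walked)
pos 6 'b': at 7 (fail-walked)
pos 7 'd': at 8  ** P1@[6:7]
pos 8 'c': at 22 (fail-walked)
pos 9 'a': at 19 (fail-walked)  ** P4@[8:9],P7@[9:9]
pos 10 'c': at 9 (fail-walked)
pos 11 'd': at 21 (fail-walked)
pos 12 'c': at 22
pos 13 'b': at 23
pos 14 'b': at 24
pos 15 'c': at 25  ** P6@[11:15]
pos 16 'd': at 21 (fail-walked)
pos 17 'c': at 22
pos 18 'b': at 23
pos 19 'b': at 24
pos 20 'c': at 25  ** P6@[16:20]
pos 21 'd': at 21 (fail-walked)
pos 22 'b': at 7 (fail-walked)
pos 23 'd': at 8  ** P1@[22:23]
pos 24 'a': at 1 (fail-walked)  ** P7@[24:24]
pos 25 'b': at 2
pos 26 'd': at 8 (fail-walked)  ** P1@[25:26]
pos 27 'a': at 1 (fail-walked)  ** P7@[27:27]
pos 28 'a': at 15  ** P7@[28:28]
pos 29 'b': at 2 (fail-walked)
pos 30 'a': at 3  ** P7@[30:30]
pos 31 'd': at 4
pos 32 'b': at 5
pos 33 'd': at 6  ** P0@[28:33],P1@[32:33]
pos 34 'b': at 7 (fail-walked)
pos 35 'd': at 8  ** P1@[34:35]
pos 36 'b': at 7 (fail-walked)
pos 37 'd': at 8  ** P1@[36:37]
pos 38 'c': at 22 (fail-walked)
pos 39 'd': at 21 (fail-walked)
pos 40 'c': at 22

All matches (sorted): [[3,1],[7,1],[9,4],[9,7],[15,6],[20,6],[23,1],[24,7],[26,1],[27,7],[28,7],[30,7],[33,0],[33,1],[35,1],[37,1]]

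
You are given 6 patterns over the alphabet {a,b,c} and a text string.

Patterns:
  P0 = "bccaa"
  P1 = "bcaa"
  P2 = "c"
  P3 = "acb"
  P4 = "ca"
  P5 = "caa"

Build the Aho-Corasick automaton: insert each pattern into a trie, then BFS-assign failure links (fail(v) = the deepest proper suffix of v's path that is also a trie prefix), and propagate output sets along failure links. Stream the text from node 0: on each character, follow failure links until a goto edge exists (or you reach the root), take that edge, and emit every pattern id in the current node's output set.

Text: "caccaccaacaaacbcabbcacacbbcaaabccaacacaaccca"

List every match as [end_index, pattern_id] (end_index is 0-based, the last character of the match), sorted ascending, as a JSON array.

Build automaton:
Trie (insert patterns):
  0='ε' goto a→9 b→1 c→8
  1='b' goto c→2
  2='bc' goto a→6 c→3
  3='bcc' goto a→4
  4='bcca' goto a→5
  5='bccaa' goto ·  ←P0
  6='bca' goto a→7
  7='bcaa' goto ·  ←P1
  8='c' goto a→12  ←P2
  9='a' goto c→10
  10='ac' goto b→11
  11='acb' goto ·  ←P3
  12='ca' goto a→13  ←P4
  13='caa' goto ·  ←P5

BFS fail/out derivation:
  fail(1) 'b': from fail(0)=0 chase 'b': 0 ⇒ 0;  out=∅∪out(0)=∅
  fail(8) 'c': from fail(0)=0 chase 'c': 0 ⇒ 0;  out={2}∪out(0)={2}
  fail(9) 'a': from fail(0)=0 chase 'a': 0 ⇒ 0;  out=∅∪out(0)=∅
  fail(2) 'bc': from fail(1)=0 chase 'c': 0 ⇒ 8;  out=∅∪out(8)={2}
  fail(10) 'ac': from fail(9)=0 chase 'c': 0 ⇒ 8;  out=∅∪out(8)={2}
  fail(12) 'ca': from fail(8)=0 chase 'a': 0 ⇒ 9;  out={4}∪out(9)={4}
  fail(3) 'bcc': from fail(2)=8 chase 'c': 8→0 ⇒ 8;  out=∅∪out(8)={2}
  fail(6) 'bca': from fail(2)=8 chase 'a': 8 ⇒ 12;  out=∅∪out(12)={4}
  fail(11) 'acb': from fail(10)=8 chase 'b': 8→0 ⇒ 1;  out={3}∪out(1)={3}
  fail(13) 'caa': from fail(12)=9 chase 'a': 9→0 ⇒ 9;  out={5}∪out(9)={5}
  fail(4) 'bcca': from fail(3)=8 chase 'a': 8 ⇒ 12;  out=∅∪out(12)={4}
  fail(7) 'bcaa': from fail(6)=12 chase 'a': 12 ⇒ 13;  out={1}∪out(13)={1,5}
  fail(5) 'bccaa': from fail(4)=12 chase 'a': 12 ⇒ 13;  out={0}∪out(13)={0,5}

Scan:
[0] read 'c'  n0⇒n8  → match P2@[0:0]
[1] read 'a'  n8⇒n12  → match P4@[0:1]
[2] read 'c'  n12⇒n10 ·f  → match P2@[2:2]
[3] read 'c'  n10⇒n8 ·f  → match P2@[3:3]
[4] read 'a'  n8⇒n12  → match P4@[3:4]
[5] read 'c'  n12⇒n10 ·f  → match P2@[5:5]
[6] read 'c'  n10⇒n8 ·f  → match P2@[6:6]
[7] read 'a'  n8⇒n12  → match P4@[6:7]
[8] read 'a'  n12⇒n13  → match P5@[6:8]
[9] read 'c'  n13⇒n10 ·f  → match P2@[9:9]
[10] read 'a'  n10⇒n12 ·f  → match P4@[9:10]
[11] read 'a'  n12⇒n13  → match P5@[9:11]
[12] read 'a'  n13⇒n9 ·f
[13] read 'c'  n9⇒n10  → match P2@[13:13]
[14] read 'b'  n10⇒n11  → match P3@[12:14]
[15] read 'c'  n11⇒n2 ·f  → match P2@[15:15]
[16] read 'a'  n2⇒n6  → match P4@[15:16]
[17] read 'b'  n6⇒n1 ·f
[18] read 'b'  n1⇒n1 ·f
[19] read 'c'  n1⇒n2  → match P2@[19:19]
[20] read 'a'  n2⇒n6  → match P4@[19:20]
[21] read 'c'  n6⇒n10 ·f  → match P2@[21:21]
[22] read 'a'  n10⇒n12 ·f  → match P4@[21:22]
[23] read 'c'  n12⇒n10 ·f  → match P2@[23:23]
[24] read 'b'  n10⇒n11  → match P3@[22:24]
[25] read 'b'  n11⇒n1 ·f
[26] read 'c'  n1⇒n2  → match P2@[26:26]
[27] read 'a'  n2⇒n6  → match P4@[26:27]
[28] read 'a'  n6⇒n7  → match P1@[25:28],P5@[26:28]
[29] read 'a'  n7⇒n9 ·f
[30] read 'b'  n9⇒n1 ·f
[31] read 'c'  n1⇒n2  → match P2@[31:31]
[32] read 'c'  n2⇒n3  → match P2@[32:32]
[33] read 'a'  n3⇒n4  → match P4@[32:33]
[34] read 'a'  n4⇒n5  → match P0@[30:34],P5@[32:34]
[35] read 'c'  n5⇒n10 ·f  → match P2@[35:35]
[36] read 'a'  n10⇒n12 ·f  → match P4@[35:36]
[37] read 'c'  n12⇒n10 ·f  → match P2@[37:37]
[38] read 'a'  n10⇒n12 ·f  → match P4@[37:38]
[39] read 'a'  n12⇒n13  → match P5@[37:39]
[40] read 'c'  n13⇒n10 ·f  → match P2@[40:40]
[41] read 'c'  n10⇒n8 ·f  → match P2@[41:41]
[42] read 'c'  n8⇒n8 ·f  → match P2@[42:42]
[43] read 'a'  n8⇒n12  → match P4@[42:43]

All matches (sorted): [[0,2],[1,4],[2,2],[3,2],[4,4],[5,2],[6,2],[7,4],[8,5],[9,2],[10,4],[11,5],[13,2],[14,3],[15,2],[16,4],[19,2],[20,4],[21,2],[22,4],[23,2],[24,3],[26,2],[27,4],[28,1],[28,5],[31,2],[32,2],[33,4],[34,0],[34,5],[35,2],[36,4],[37,2],[38,4],[39,5],[40,2],[41,2],[42,2],[43,4]]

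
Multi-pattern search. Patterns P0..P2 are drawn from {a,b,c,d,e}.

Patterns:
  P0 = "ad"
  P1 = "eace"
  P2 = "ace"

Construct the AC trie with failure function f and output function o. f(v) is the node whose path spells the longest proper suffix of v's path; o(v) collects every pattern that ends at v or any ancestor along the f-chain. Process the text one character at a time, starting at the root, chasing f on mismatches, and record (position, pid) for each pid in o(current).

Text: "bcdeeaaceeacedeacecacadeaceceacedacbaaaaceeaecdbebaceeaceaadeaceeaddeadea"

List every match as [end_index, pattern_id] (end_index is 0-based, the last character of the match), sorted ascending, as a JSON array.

Construct AC machine:
Trie nodes:
  0='ε' goto a→1 e→3
  1='a' goto c→7 d→2
  2='ad' goto ·  ←P0
  3='e' goto a→4
  4='ea' goto c→5
  5='eac' goto e→6
  6='eace' goto ·  ←P1
  7='ac' goto e→8
  8='ace' goto ·  ←P2

Failure links (BFS by depth):
  fail(1) 'a': from fail(0)=0 chase 'a': 0 ⇒ 0;  out=∅∪out(0)=∅
  fail(3) 'e': from fail(0)=0 chase 'e': 0 ⇒ 0;  out=∅∪out(0)=∅
  fail(2) 'ad': from fail(1)=0 chase 'd': 0 ⇒ 0;  out={0}∪out(0)={0}
  fail(4) 'ea': from fail(3)=0 chase 'a': 0 ⇒ 1;  out=∅∪out(1)=∅
  fail(7) 'ac': from fail(1)=0 chase 'c': 0 ⇒ 0;  out=∅∪out(0)=∅
  fail(5) 'eac': from fail(4)=1 chase 'c': 1 ⇒ 7;  out=∅∪out(7)=∅
  fail(8) 'ace': from fail(7)=0 chase 'e': 0 ⇒ 3;  out={2}∪out(3)={2}
  fail(6) 'eace': from fail(5)=7 chase 'e': 7 ⇒ 8;  out={1}∪out(8)={1,2}

Scan:
pos 0 'b': at 0
pos 1 'c': at 0
pos 2 'd': at 0
pos 3 'e': at 3
pos 4 'e': at 3 (via fail)
pos 5 'a': at 4
pos 6 'a': at 1 (via fail)
pos 7 'c': at 7
pos 8 'e': at 8  emit P2@[6:8]
pos 9 'e': at 3 (via fail)
pos 10 'a': at 4
pos 11 'c': at 5
pos 12 'e': at 6  emit P1@[9:12],P2@[10:12]
pos 13 'd': at 0 (via fail)
pos 14 'e': at 3
pos 15 'a': at 4
pos 16 'c': at 5
pos 17 'e': at 6  emit P1@[14:17],P2@[15:17]
pos 18 'c': at 0 (via fail)
pos 19 'a': at 1
pos 20 'c': at 7
pos 21 'a': at 1 (via fail)
pos 22 'd': at 2  emit P0@[21:22]
pos 23 'e': at 3 (via fail)
pos 24 'a': at 4
pos 25 'c': at 5
pos 26 'e': at 6  emit P1@[23:26],P2@[24:26]
pos 27 'c': at 0 (via fail)
pos 28 'e': at 3
pos 29 'a': at 4
pos 30 'c': at 5
pos 31 'e': at 6  emit P1@[28:31],P2@[29:31]
pos 32 'd': at 0 (via fail)
pos 33 'a': at 1
pos 34 'c': at 7
pos 35 'b': at 0 (via fail)
pos 36 'a': at 1
pos 37 'a': at 1 (via fail)
pos 38 'a': at 1 (via fail)
pos 39 'a': at 1 (via fail)
pos 40 'c': at 7
pos 41 'e': at 8  emit P2@[39:41]
pos 42 'e': at 3 (via fail)
pos 43 'a': at 4
pos 44 'e': at 3 (via fail)
pos 45 'c': at 0 (via fail)
pos 46 'd': at 0
pos 47 'b': at 0
pos 48 'e': at 3
pos 49 'b': at 0 (via fail)
pos 50 'a': at 1
pos 51 'c': at 7
pos 52 'e': at 8  emit P2@[50:52]
pos 53 'e': at 3 (via fail)
pos 54 'a': at 4
pos 55 'c': at 5
pos 56 'e': at 6  emit P1@[53:56],P2@[54:56]
pos 57 'a': at 4 (via fail)
pos 58 'a': at 1 (via fail)
pos 59 'd': at 2  emit P0@[58:59]
pos 60 'e': at 3 (via fail)
pos 61 'a': at 4
pos 62 'c': at 5
pos 63 'e': at 6  emit P1@[60:63],P2@[61:63]
pos 64 'e': at 3 (via fail)
pos 65 'a': at 4
pos 66 'd': at 2 (via fail)  emit P0@[65:66]
pos 67 'd': at 0 (via fail)
pos 68 'e': at 3
pos 69 'a': at 4
pos 70 'd': at 2 (via fail)  emit P0@[69:70]
pos 71 'e': at 3 (via fail)
pos 72 'a': at 4

Matches: [[8,2],[12,1],[12,2],[17,1],[17,2],[22,0],[26,1],[26,2],[31,1],[31,2],[41,2],[52,2],[56,1],[56,2],[59,0],[63,1],[63,2],[66,0],[70,0]]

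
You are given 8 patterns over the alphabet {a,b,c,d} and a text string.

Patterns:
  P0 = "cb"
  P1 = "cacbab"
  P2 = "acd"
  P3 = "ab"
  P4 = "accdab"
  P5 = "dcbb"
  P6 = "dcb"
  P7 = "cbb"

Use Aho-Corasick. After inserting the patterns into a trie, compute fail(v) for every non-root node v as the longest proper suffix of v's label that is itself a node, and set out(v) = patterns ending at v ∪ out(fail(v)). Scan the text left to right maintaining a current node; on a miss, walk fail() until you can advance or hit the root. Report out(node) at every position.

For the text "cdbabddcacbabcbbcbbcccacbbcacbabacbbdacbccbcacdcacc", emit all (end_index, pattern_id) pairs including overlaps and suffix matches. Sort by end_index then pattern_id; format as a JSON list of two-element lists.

Build:
Trie nodes:
  n0 'ε': a→8 c→1 d→16
  n1 'c': a→3 b→2
  n2 'cb': b→20  ←P0
  n3 'ca': c→4
  n4 'cac': b→5
  n5 'cacb': a→6
  n6 'cacba': b→7
  n7 'cacbab': ·  ←P1
  n8 'a': b→11 c→9
  n9 'ac': c→12 d→10
  n10 'acd': ·  ←P2
  n11 'ab': ·  ←P3
  n12 'acc': d→13
  n13 'accd': a→14
  n14 'accda': b→15
  n15 'accdab': ·  ←P4
  n16 'd': c→17
  n17 'dc': b→18
  n18 'dcb': b→19  ←P6
  n19 'dcbb': ·  ←P5
  n20 'cbb': ·  ←P7

BFS fail/out derivation:
  fail(1) 'c': from fail(0)=0 chase 'c': 0 ⇒ 0;  out=∅∪out(0)=∅
  fail(8) 'a': from fail(0)=0 chase 'a': 0 ⇒ 0;  out=∅∪out(0)=∅
  fail(16) 'd': from fail(0)=0 chase 'd': 0 ⇒ 0;  out=∅∪out(0)=∅
  fail(2) 'cb': from fail(1)=0 chase 'b': 0 ⇒ 0;  out={0}∪out(0)={0}
  fail(3) 'ca': from fail(1)=0 chase 'a': 0 ⇒ 8;  out=∅∪out(8)=∅
  fail(9) 'ac': from fail(8)=0 chase 'c': 0 ⇒ 1;  out=∅∪out(1)=∅
  fail(11) 'ab': from fail(8)=0 chase 'b': 0 ⇒ 0;  out={3}∪out(0)={3}
  fail(17) 'dc': from fail(16)=0 chase 'c': 0 ⇒ 1;  out=∅∪out(1)=∅
  fail(4) 'cac': from fail(3)=8 chase 'c': 8 ⇒ 9;  out=∅∪out(9)=∅
  fail(10) 'acd': from fail(9)=1 chase 'd': 1→0 ⇒ 16;  out={2}∪out(16)={2}
  fail(12) 'acc': from fail(9)=1 chase 'c': 1→0 ⇒ 1;  out=∅∪out(1)=∅
  fail(18) 'dcb': from fail(17)=1 chase 'b': 1 ⇒ 2;  out={6}∪out(2)={0,6}
  fail(20) 'cbb': from fail(2)=0 chase 'b': 0 ⇒ 0;  out={7}∪out(0)={7}
  fail(5) 'cacb': from fail(4)=9 chase 'b': 9→1 ⇒ 2;  out=∅∪out(2)={0}
  fail(13) 'accd': from fail(12)=1 chase 'd': 1→0 ⇒ 16;  out=∅∪out(16)=∅
  fail(19) 'dcbb': from fail(18)=2 chase 'b': 2 ⇒ 20;  out={5}∪out(20)={5,7}
  fail(6) 'cacba': from fail(5)=2 chase 'a': 2→0 ⇒ 8;  out=∅∪out(8)=∅
  fail(14) 'accda': from fail(13)=16 chase 'a': 16→0 ⇒ 8;  out=∅∪out(8)=∅
  fail(7) 'cacbab': from fail(6)=8 chase 'b': 8 ⇒ 11;  out={1}∪out(11)={1,3}
  fail(15) 'accdab': from fail(14)=8 chase 'b': 8 ⇒ 11;  out={4}∪out(11)={3,4}

Scan:
i=0 'c': node 0→1
i=1 'd': node 1→16 (fail-walked)
i=2 'b': node 16→0 (fail-walked)
i=3 'a': node 0→8
i=4 'b': node 8→11  ** P3@[3:4]
i=5 'd': node 11→16 (fail-walked)
i=6 'd': node 16→16 (fail-walked)
i=7 'c': node 16→17
i=8 'a': node 17→3 (fail-walked)
i=9 'c': node 3→4
i=10 'b': node 4→5  ** P0@[9:10]
i=11 'a': node 5→6
i=12 'b': node 6→7  ** P1@[7:12],P3@[11:12]
i=13 'c': node 7→1 (fail-walked)
i=14 'b': node 1→2  ** P0@[13:14]
i=15 'b': node 2→20  ** P7@[13:15]
i=16 'c': node 20→1 (fail-walked)
i=17 'b': node 1→2  ** P0@[16:17]
i=18 'b': node 2→20  ** P7@[16:18]
i=19 'c': node 20→1 (fail-walked)
i=20 'c': node 1→1 (fail-walked)
i=21 'c': node 1→1 (fail-walked)
i=22 'a': node 1→3
i=23 'c': node 3→4
i=24 'b': node 4→5  ** P0@[23:24]
i=25 'b': node 5→20 (fail-walked)  ** P7@[23:25]
i=26 'c': node 20→1 (fail-walked)
i=27 'a': node 1→3
i=28 'c': node 3→4
i=29 'b': node 4→5  ** P0@[28:29]
i=30 'a': node 5→6
i=31 'b': node 6→7  ** P1@[26:31],P3@[30:31]
i=32 'a': node 7→8 (fail-walked)
i=33 'c': node 8→9
i=34 'b': node 9→2 (fail-walked)  ** P0@[33:34]
i=35 'b': node 2→20  ** P7@[33:35]
i=36 'd': node 20→16 (fail-walked)
i=37 'a': node 16→8 (fail-walked)
i=38 'c': node 8→9
i=39 'b': node 9→2 (fail-walked)  ** P0@[38:39]
i=40 'c': node 2→1 (fail-walked)
i=41 'c': node 1→1 (fail-walked)
i=42 'b': node 1→2  ** P0@[41:42]
i=43 'c': node 2→1 (fail-walked)
i=44 'a': node 1→3
i=45 'c': node 3→4
i=46 'd': node 4→10 (fail-walked)  ** P2@[44:46]
i=47 'c': node 10→17 (fail-walked)
i=48 'a': node 17→3 (fail-walked)
i=49 'c': node 3→4
i=50 'c': node 4→12 (fail-walked)

Result: [[4,3],[10,0],[12,1],[12,3],[14,0],[15,7],[17,0],[18,7],[24,0],[25,7],[29,0],[31,1],[31,3],[34,0],[35,7],[39,0],[42,0],[46,2]]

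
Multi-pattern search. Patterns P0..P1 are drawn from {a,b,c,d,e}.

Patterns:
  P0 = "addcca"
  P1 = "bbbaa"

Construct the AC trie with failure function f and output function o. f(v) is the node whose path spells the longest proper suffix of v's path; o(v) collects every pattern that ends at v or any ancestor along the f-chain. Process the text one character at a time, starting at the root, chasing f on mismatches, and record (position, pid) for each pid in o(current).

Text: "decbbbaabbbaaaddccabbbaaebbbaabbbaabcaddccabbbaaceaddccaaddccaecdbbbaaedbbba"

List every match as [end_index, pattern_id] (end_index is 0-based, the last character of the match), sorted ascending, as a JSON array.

Construct AC machine:
Trie (insert patterns):
  n0 'ε': a→1 b→7
  n1 'a': d→2
  n2 'ad': d→3
  n3 'add': c→4
  n4 'addc': c→5
  n5 'addcc': a→6
  n6 'addcca': ·  ←P0
  n7 'b': b→8
  n8 'bb': b→9
  n9 'bbb': a→10
  n10 'bbba': a→11
  n11 'bbbaa': ·  ←P1

Failure links (BFS by depth):
  n1('a'): parent n0 fail=0; on 'a' 0 → fail=0;  out ∅∪∅=∅
  n7('b'): parent n0 fail=0; on 'b' 0 → fail=0;  out ∅∪∅=∅
  n2('ad'): parent n1 fail=0; on 'd' 0 → fail=0;  out ∅∪∅=∅
  n8('bb'): parent n7 fail=0; on 'b' 0 → fail=7;  out ∅∪∅=∅
  n3('add'): parent n2 fail=0; on 'd' 0 → fail=0;  out ∅∪∅=∅
  n9('bbb'): parent n8 fail=7; on 'b' 7 → fail=8;  out ∅∪∅=∅
  n4('addc'): parent n3 fail=0; on 'c' 0 → fail=0;  out ∅∪∅=∅
  n10('bbba'): parent n9 fail=8; on 'a' 8→7→0 → fail=1;  out ∅∪∅=∅
  n5('addcc'): parent n4 fail=0; on 'c' 0 → fail=0;  out ∅∪∅=∅
  n11('bbbaa'): parent n10 fail=1; on 'a' 1→0 → fail=1;  out {1}∪∅={1}
  n6('addcca'): parent n5 fail=0; on 'a' 0 → fail=1;  out {0}∪∅={0}

Run:
i=0 'd': node 0→0
i=1 'e': node 0→0
i=2 'c': node 0→0
i=3 'b': node 0→7
i=4 'b': node 7→8
i=5 'b': node 8→9
i=6 'a': node 9→10
i=7 'a': node 10→11  ** P1@[3:7]
i=8 'b': node 11→7 ·f
i=9 'b': node 7→8
i=10 'b': node 8→9
i=11 'a': node 9→10
i=12 'a': node 10→11  ** P1@[8:12]
i=13 'a': node 11→1 ·f
i=14 'd': node 1→2
i=15 'd': node 2→3
i=16 'c': node 3→4
i=17 'c': node 4→5
i=18 'a': node 5→6  ** P0@[13:18]
i=19 'b': node 6→7 ·f
i=20 'b': node 7→8
i=21 'b': node 8→9
i=22 'a': node 9→10
i=23 'a': node 10→11  ** P1@[19:23]
i=24 'e': node 11→0 ·f
i=25 'b': node 0→7
i=26 'b': node 7→8
i=27 'b': node 8→9
i=28 'a': node 9→10
i=29 'a': node 10→11  ** P1@[25:29]
i=30 'b': node 11→7 ·f
i=31 'b': node 7→8
i=32 'b': node 8→9
i=33 'a': node 9→10
i=34 'a': node 10→11  ** P1@[30:34]
i=35 'b': node 11→7 ·f
i=36 'c': node 7→0 ·f
i=37 'a': node 0→1
i=38 'd': node 1→2
i=39 'd': node 2→3
i=40 'c': node 3→4
i=41 'c': node 4→5
i=42 'a': node 5→6  ** P0@[37:42]
i=43 'b': node 6→7 ·f
i=44 'b': node 7→8
i=45 'b': node 8→9
i=46 'a': node 9→10
i=47 'a': node 10→11  ** P1@[43:47]
i=48 'c': node 11→0 ·f
i=49 'e': node 0→0
i=50 'a': node 0→1
i=51 'd': node 1→2
i=52 'd': node 2→3
i=53 'c': node 3→4
i=54 'c': node 4→5
i=55 'a': node 5→6  ** P0@[50:55]
i=56 'a': node 6→1 ·f
i=57 'd': node 1→2
i=58 'd': node 2→3
i=59 'c': node 3→4
i=60 'c': node 4→5
i=61 'a': node 5→6  ** P0@[56:61]
i=62 'e': node 6→0 ·f
i=63 'c': node 0→0
i=64 'd': node 0→0
i=65 'b': node 0→7
i=66 'b': node 7→8
i=67 'b': node 8→9
i=68 'a': node 9→10
i=69 'a': node 10→11  ** P1@[65:69]
i=70 'e': node 11→0 ·f
i=71 'd': node 0→0
i=72 'b': node 0→7
i=73 'b': node 7→8
i=74 'b': node 8→9
i=75 'a': node 9→10

Matches: [[7,1],[12,1],[18,0],[23,1],[29,1],[34,1],[42,0],[47,1],[55,0],[61,0],[69,1]]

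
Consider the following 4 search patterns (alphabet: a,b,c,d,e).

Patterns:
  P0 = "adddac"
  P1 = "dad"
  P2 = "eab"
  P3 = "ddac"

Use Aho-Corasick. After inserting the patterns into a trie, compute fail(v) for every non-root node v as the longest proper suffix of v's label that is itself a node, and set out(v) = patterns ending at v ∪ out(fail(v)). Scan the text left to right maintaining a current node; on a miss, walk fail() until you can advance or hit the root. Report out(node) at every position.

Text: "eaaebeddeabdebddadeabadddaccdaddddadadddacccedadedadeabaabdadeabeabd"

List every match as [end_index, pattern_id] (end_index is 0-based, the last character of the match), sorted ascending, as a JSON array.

Build automaton:
Trie nodes:
  0='ε' goto a→1 d→7 e→10
  1='a' goto d→2
  2='ad' goto d→3
  3='add' goto d→4
  4='addd' goto a→5
  5='addda' goto c→6
  6='adddac' goto ·  ←P0
  7='d' goto a→8 d→13
  8='da' goto d→9
  9='dad' goto ·  ←P1
  10='e' goto a→11
  11='ea' goto b→12
  12='eab' goto ·  ←P2
  13='dd' goto a→14
  14='dda' goto c→15
  15='ddac' goto ·  ←P3

BFS fail/out derivation:
  n1('a'): parent n0 fail=0; on 'a' 0 → fail=0;  out ∅∪∅=∅
  n7('d'): parent n0 fail=0; on 'd' 0 → fail=0;  out ∅∪∅=∅
  n10('e'): parent n0 fail=0; on 'e' 0 → fail=0;  out ∅∪∅=∅
  n2('ad'): parent n1 fail=0; on 'd' 0 → fail=7;  out ∅∪∅=∅
  n8('da'): parent n7 fail=0; on 'a' 0 → fail=1;  out ∅∪∅=∅
  n11('ea'): parent n10 fail=0; on 'a' 0 → fail=1;  out ∅∪∅=∅
  n13('dd'): parent n7 fail=0; on 'd' 0 → fail=7;  out ∅∪∅=∅
  n3('add'): parent n2 fail=7; on 'd' 7 → fail=13;  out ∅∪∅=∅
  n9('dad'): parent n8 fail=1; on 'd' 1 → fail=2;  out {1}∪∅={1}
  n12('eab'): parent n11 fail=1; on 'b' 1→0 → fail=0;  out {2}∪∅={2}
  n14('dda'): parent n13 fail=7; on 'a' 7 → fail=8;  out ∅∪∅=∅
  n4('addd'): parent n3 fail=13; on 'd' 13→7 → fail=13;  out ∅∪∅=∅
  n15('ddac'): parent n14 fail=8; on 'c' 8→1→0 → fail=0;  out {3}∪∅={3}
  n5('addda'): parent n4 fail=13; on 'a' 13 → fail=14;  out ∅∪∅=∅
  n6('adddac'): parent n5 fail=14; on 'c' 14 → fail=15;  out {0}∪{3}={0,3}

Run:
i=0 'e': node 0→10
i=1 'a': node 10→11
i=2 'a': node 11→1 (fail-walked)
i=3 'e': node 1→10 (fail-walked)
i=4 'b': node 10→0 (fail-walked)
i=5 'e': node 0→10
i=6 'd': node 10→7 (fail-walked)
i=7 'd': node 7→13
i=8 'e': node 13→10 (fail-walked)
i=9 'a': node 10→11
i=10 'b': node 11→12  ** P2@[8:10]
i=11 'd': node 12→7 (fail-walked)
i=12 'e': node 7→10 (fail-walked)
i=13 'b': node 10→0 (fail-walked)
i=14 'd': node 0→7
i=15 'd': node 7→13
i=16 'a': node 13→14
i=17 'd': node 14→9 (fail-walked)  ** P1@[15:17]
i=18 'e': node 9→10 (fail-walked)
i=19 'a': node 10→11
i=20 'b': node 11→12  ** P2@[18:20]
i=21 'a': node 12→1 (fail-walked)
i=22 'd': node 1→2
i=23 'd': node 2→3
i=24 'd': node 3→4
i=25 'a': node 4→5
i=26 'c': node 5→6  ** P0@[21:26],P3@[23:26]
i=27 'c': node 6→0 (fail-walked)
i=28 'd': node 0→7
i=29 'a': node 7→8
i=30 'd': node 8→9  ** P1@[28:30]
i=31 'd': node 9→3 (fail-walked)
i=32 'd': node 3→4
i=33 'd': node 4→13 (fail-walked)
i=34 'a': node 13→14
i=35 'd': node 14→9 (fail-walked)  ** P1@[33:35]
i=36 'a': node 9→8 (fail-walked)
i=37 'd': node 8→9  ** P1@[35:37]
i=38 'd': node 9→3 (fail-walked)
i=39 'd': node 3→4
i=40 'a': node 4→5
i=41 'c': node 5→6  ** P0@[36:41],P3@[38:41]
i=42 'c': node 6→0 (fail-walked)
i=43 'c': node 0→0
i=44 'e': node 0→10
i=45 'd': node 10→7 (fail-walked)
i=46 'a': node 7→8
i=47 'd': node 8→9  ** P1@[45:47]
i=48 'e': node 9→10 (fail-walked)
i=49 'd': node 10→7 (fail-walked)
i=50 'a': node 7→8
i=51 'd': node 8→9  ** P1@[49:51]
i=52 'e': node 9→10 (fail-walked)
i=53 'a': node 10→11
i=54 'b': node 11→12  ** P2@[52:54]
i=55 'a': node 12→1 (fail-walked)
i=56 'a': node 1→1 (fail-walked)
i=57 'b': node 1→0 (fail-walked)
i=58 'd': node 0→7
i=59 'a': node 7→8
i=60 'd': node 8→9  ** P1@[58:60]
i=61 'e': node 9→10 (fail-walked)
i=62 'a': node 10→11
i=63 'b': node 11→12  ** P2@[61:63]
i=64 'e': node 12→10 (fail-walked)
i=65 'a': node 10→11
i=66 'b': node 11→12  ** P2@[64:66]
i=67 'd': node 12→7 (fail-walked)

Matches: [[10,2],[17,1],[20,2],[26,0],[26,3],[30,1],[35,1],[37,1],[41,0],[41,3],[47,1],[51,1],[54,2],[60,1],[63,2],[66,2]]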